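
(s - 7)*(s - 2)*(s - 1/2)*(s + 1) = s^4 - 17*s^3/2 + 9*s^2 + 23*s/2 - 7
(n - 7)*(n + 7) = n^2 - 49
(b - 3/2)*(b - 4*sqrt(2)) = b^2 - 4*sqrt(2)*b - 3*b/2 + 6*sqrt(2)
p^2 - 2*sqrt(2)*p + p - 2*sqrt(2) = (p + 1)*(p - 2*sqrt(2))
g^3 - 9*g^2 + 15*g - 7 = (g - 7)*(g - 1)^2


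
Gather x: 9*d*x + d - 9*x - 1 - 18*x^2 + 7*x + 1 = d - 18*x^2 + x*(9*d - 2)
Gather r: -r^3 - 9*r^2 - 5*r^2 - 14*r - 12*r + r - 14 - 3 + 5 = -r^3 - 14*r^2 - 25*r - 12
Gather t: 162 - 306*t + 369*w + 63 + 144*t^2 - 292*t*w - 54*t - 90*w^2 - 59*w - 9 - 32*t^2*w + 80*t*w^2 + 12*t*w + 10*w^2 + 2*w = t^2*(144 - 32*w) + t*(80*w^2 - 280*w - 360) - 80*w^2 + 312*w + 216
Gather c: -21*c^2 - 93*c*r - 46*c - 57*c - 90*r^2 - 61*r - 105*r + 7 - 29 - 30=-21*c^2 + c*(-93*r - 103) - 90*r^2 - 166*r - 52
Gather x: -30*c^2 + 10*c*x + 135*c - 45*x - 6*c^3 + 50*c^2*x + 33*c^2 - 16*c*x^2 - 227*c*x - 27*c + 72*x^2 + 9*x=-6*c^3 + 3*c^2 + 108*c + x^2*(72 - 16*c) + x*(50*c^2 - 217*c - 36)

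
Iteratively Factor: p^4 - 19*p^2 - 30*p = (p - 5)*(p^3 + 5*p^2 + 6*p) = p*(p - 5)*(p^2 + 5*p + 6) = p*(p - 5)*(p + 2)*(p + 3)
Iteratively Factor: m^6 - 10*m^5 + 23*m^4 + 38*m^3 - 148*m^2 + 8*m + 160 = (m - 2)*(m^5 - 8*m^4 + 7*m^3 + 52*m^2 - 44*m - 80) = (m - 2)^2*(m^4 - 6*m^3 - 5*m^2 + 42*m + 40) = (m - 2)^2*(m + 2)*(m^3 - 8*m^2 + 11*m + 20) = (m - 2)^2*(m + 1)*(m + 2)*(m^2 - 9*m + 20) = (m - 4)*(m - 2)^2*(m + 1)*(m + 2)*(m - 5)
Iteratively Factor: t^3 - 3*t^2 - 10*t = (t - 5)*(t^2 + 2*t) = t*(t - 5)*(t + 2)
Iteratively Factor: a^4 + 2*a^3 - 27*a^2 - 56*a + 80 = (a + 4)*(a^3 - 2*a^2 - 19*a + 20) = (a + 4)^2*(a^2 - 6*a + 5) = (a - 1)*(a + 4)^2*(a - 5)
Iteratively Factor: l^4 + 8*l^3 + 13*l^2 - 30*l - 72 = (l + 3)*(l^3 + 5*l^2 - 2*l - 24) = (l + 3)*(l + 4)*(l^2 + l - 6) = (l - 2)*(l + 3)*(l + 4)*(l + 3)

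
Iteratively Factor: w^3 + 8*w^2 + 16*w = (w)*(w^2 + 8*w + 16) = w*(w + 4)*(w + 4)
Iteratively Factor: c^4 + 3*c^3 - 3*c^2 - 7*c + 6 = (c - 1)*(c^3 + 4*c^2 + c - 6) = (c - 1)^2*(c^2 + 5*c + 6) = (c - 1)^2*(c + 3)*(c + 2)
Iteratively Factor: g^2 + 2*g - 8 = (g + 4)*(g - 2)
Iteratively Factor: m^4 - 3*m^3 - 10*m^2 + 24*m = (m - 4)*(m^3 + m^2 - 6*m) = m*(m - 4)*(m^2 + m - 6) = m*(m - 4)*(m + 3)*(m - 2)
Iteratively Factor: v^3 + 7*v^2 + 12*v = (v + 4)*(v^2 + 3*v) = (v + 3)*(v + 4)*(v)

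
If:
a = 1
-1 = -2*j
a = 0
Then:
No Solution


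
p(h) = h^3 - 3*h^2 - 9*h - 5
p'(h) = 3*h^2 - 6*h - 9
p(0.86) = -14.32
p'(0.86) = -11.94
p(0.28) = -7.73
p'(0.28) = -10.44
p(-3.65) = -60.74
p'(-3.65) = 52.87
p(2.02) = -27.18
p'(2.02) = -8.88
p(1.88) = -25.88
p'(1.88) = -9.68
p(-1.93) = -5.99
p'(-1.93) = 13.75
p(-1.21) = -0.27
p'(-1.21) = 2.65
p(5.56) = 24.10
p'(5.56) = 50.38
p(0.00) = -5.00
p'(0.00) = -9.00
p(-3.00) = -32.00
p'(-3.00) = 36.00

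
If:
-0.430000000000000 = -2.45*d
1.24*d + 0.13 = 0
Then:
No Solution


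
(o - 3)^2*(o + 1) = o^3 - 5*o^2 + 3*o + 9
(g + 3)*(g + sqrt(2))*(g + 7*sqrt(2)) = g^3 + 3*g^2 + 8*sqrt(2)*g^2 + 14*g + 24*sqrt(2)*g + 42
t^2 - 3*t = t*(t - 3)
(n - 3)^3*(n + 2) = n^4 - 7*n^3 + 9*n^2 + 27*n - 54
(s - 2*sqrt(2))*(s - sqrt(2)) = s^2 - 3*sqrt(2)*s + 4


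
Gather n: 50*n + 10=50*n + 10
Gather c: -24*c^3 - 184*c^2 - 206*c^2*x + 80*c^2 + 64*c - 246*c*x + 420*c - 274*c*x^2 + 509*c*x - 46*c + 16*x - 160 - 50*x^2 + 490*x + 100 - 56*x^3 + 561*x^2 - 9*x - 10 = -24*c^3 + c^2*(-206*x - 104) + c*(-274*x^2 + 263*x + 438) - 56*x^3 + 511*x^2 + 497*x - 70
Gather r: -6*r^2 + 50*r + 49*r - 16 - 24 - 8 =-6*r^2 + 99*r - 48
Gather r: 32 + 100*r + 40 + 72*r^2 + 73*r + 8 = 72*r^2 + 173*r + 80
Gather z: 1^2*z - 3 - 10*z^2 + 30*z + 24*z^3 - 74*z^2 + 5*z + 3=24*z^3 - 84*z^2 + 36*z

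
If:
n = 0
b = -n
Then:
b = 0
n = 0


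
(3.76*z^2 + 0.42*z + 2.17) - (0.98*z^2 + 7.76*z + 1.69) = 2.78*z^2 - 7.34*z + 0.48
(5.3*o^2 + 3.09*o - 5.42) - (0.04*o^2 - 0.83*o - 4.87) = 5.26*o^2 + 3.92*o - 0.55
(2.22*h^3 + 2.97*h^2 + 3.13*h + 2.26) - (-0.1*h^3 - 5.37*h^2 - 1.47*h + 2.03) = 2.32*h^3 + 8.34*h^2 + 4.6*h + 0.23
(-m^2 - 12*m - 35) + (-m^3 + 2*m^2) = -m^3 + m^2 - 12*m - 35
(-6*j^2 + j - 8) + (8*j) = -6*j^2 + 9*j - 8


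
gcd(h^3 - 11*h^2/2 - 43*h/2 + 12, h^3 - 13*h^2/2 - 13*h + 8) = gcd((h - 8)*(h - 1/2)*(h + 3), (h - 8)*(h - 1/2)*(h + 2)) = h^2 - 17*h/2 + 4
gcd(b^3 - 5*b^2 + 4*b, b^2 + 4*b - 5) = b - 1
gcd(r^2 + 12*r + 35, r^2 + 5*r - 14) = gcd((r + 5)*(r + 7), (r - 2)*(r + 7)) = r + 7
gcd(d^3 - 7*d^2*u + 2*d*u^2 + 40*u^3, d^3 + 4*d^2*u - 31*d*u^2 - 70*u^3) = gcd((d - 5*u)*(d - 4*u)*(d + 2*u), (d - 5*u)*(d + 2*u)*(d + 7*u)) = -d^2 + 3*d*u + 10*u^2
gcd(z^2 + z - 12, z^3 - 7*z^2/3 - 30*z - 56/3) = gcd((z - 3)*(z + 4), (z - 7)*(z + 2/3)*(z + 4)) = z + 4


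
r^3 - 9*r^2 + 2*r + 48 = (r - 8)*(r - 3)*(r + 2)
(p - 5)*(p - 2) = p^2 - 7*p + 10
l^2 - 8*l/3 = l*(l - 8/3)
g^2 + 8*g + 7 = (g + 1)*(g + 7)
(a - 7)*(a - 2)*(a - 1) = a^3 - 10*a^2 + 23*a - 14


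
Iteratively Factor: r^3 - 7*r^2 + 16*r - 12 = (r - 2)*(r^2 - 5*r + 6) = (r - 2)^2*(r - 3)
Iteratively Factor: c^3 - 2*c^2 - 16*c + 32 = (c - 2)*(c^2 - 16) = (c - 4)*(c - 2)*(c + 4)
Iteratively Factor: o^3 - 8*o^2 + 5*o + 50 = (o + 2)*(o^2 - 10*o + 25) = (o - 5)*(o + 2)*(o - 5)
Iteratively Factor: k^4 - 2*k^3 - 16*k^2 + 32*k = (k - 4)*(k^3 + 2*k^2 - 8*k) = (k - 4)*(k - 2)*(k^2 + 4*k) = k*(k - 4)*(k - 2)*(k + 4)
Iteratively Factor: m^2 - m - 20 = (m + 4)*(m - 5)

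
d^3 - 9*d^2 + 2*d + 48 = (d - 8)*(d - 3)*(d + 2)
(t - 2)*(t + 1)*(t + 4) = t^3 + 3*t^2 - 6*t - 8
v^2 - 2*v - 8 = (v - 4)*(v + 2)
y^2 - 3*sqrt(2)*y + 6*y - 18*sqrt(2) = (y + 6)*(y - 3*sqrt(2))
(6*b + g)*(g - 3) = 6*b*g - 18*b + g^2 - 3*g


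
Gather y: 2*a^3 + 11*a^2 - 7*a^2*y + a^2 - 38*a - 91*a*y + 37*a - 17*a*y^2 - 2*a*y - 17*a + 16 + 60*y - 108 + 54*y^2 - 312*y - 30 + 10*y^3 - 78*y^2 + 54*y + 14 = 2*a^3 + 12*a^2 - 18*a + 10*y^3 + y^2*(-17*a - 24) + y*(-7*a^2 - 93*a - 198) - 108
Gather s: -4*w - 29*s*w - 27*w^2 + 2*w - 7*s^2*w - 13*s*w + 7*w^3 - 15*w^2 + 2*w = -7*s^2*w - 42*s*w + 7*w^3 - 42*w^2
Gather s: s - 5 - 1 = s - 6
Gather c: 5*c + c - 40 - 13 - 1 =6*c - 54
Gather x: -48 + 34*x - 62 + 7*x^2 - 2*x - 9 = 7*x^2 + 32*x - 119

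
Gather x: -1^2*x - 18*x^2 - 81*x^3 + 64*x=-81*x^3 - 18*x^2 + 63*x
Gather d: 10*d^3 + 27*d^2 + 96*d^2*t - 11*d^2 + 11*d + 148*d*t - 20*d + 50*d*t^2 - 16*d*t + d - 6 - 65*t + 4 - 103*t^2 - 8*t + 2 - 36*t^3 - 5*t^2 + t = 10*d^3 + d^2*(96*t + 16) + d*(50*t^2 + 132*t - 8) - 36*t^3 - 108*t^2 - 72*t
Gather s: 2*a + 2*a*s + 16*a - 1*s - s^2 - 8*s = 18*a - s^2 + s*(2*a - 9)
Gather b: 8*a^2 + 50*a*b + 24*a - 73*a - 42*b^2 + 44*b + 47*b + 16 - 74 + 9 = 8*a^2 - 49*a - 42*b^2 + b*(50*a + 91) - 49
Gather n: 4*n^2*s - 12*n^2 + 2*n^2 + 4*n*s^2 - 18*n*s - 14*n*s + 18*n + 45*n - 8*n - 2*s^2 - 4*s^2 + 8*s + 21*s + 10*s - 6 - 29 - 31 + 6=n^2*(4*s - 10) + n*(4*s^2 - 32*s + 55) - 6*s^2 + 39*s - 60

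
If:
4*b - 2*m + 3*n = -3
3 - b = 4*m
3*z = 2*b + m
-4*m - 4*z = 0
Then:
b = -3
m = 3/2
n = 4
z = -3/2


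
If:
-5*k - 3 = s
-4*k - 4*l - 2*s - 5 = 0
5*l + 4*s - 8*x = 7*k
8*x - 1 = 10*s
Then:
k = -73/122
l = -79/122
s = -1/122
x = 7/61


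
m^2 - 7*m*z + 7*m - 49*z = (m + 7)*(m - 7*z)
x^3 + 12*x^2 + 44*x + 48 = (x + 2)*(x + 4)*(x + 6)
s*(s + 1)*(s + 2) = s^3 + 3*s^2 + 2*s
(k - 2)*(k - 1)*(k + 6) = k^3 + 3*k^2 - 16*k + 12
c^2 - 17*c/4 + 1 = (c - 4)*(c - 1/4)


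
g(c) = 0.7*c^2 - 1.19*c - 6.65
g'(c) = 1.4*c - 1.19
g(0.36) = -6.99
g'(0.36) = -0.69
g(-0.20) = -6.38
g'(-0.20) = -1.47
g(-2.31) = -0.17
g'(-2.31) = -4.42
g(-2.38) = 0.15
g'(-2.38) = -4.52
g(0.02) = -6.67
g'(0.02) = -1.16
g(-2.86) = 2.48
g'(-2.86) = -5.19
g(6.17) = 12.66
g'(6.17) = 7.45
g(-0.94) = -4.91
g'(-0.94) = -2.51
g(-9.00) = 60.76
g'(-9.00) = -13.79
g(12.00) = 79.87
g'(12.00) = 15.61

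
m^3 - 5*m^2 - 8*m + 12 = (m - 6)*(m - 1)*(m + 2)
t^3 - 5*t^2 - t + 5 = (t - 5)*(t - 1)*(t + 1)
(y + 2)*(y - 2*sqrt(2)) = y^2 - 2*sqrt(2)*y + 2*y - 4*sqrt(2)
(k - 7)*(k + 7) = k^2 - 49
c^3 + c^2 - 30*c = c*(c - 5)*(c + 6)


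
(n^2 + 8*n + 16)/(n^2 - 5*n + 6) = (n^2 + 8*n + 16)/(n^2 - 5*n + 6)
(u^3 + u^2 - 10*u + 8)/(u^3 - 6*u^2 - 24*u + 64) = (u - 1)/(u - 8)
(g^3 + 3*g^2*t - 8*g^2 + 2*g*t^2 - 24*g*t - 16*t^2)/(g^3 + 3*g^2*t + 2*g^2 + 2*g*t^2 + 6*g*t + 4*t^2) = (g - 8)/(g + 2)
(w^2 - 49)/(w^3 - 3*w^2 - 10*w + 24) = (w^2 - 49)/(w^3 - 3*w^2 - 10*w + 24)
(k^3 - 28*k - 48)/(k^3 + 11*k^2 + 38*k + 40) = (k - 6)/(k + 5)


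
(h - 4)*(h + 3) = h^2 - h - 12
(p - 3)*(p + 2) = p^2 - p - 6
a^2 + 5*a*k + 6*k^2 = (a + 2*k)*(a + 3*k)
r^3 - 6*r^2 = r^2*(r - 6)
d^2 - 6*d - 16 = (d - 8)*(d + 2)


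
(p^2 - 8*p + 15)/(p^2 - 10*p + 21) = (p - 5)/(p - 7)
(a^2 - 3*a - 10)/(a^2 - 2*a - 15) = (a + 2)/(a + 3)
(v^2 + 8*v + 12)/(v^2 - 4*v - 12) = (v + 6)/(v - 6)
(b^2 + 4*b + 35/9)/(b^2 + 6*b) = (b^2 + 4*b + 35/9)/(b*(b + 6))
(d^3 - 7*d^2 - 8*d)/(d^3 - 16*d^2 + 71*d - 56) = d*(d + 1)/(d^2 - 8*d + 7)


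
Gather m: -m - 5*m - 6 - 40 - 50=-6*m - 96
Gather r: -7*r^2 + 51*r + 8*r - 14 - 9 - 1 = -7*r^2 + 59*r - 24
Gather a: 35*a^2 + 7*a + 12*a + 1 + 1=35*a^2 + 19*a + 2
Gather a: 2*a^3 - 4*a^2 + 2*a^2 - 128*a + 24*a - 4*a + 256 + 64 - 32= 2*a^3 - 2*a^2 - 108*a + 288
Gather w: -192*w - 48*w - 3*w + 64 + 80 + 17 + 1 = 162 - 243*w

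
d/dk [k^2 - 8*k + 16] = 2*k - 8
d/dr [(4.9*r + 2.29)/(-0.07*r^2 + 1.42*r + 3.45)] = (0.343*r^2 + 0.3206*r + 13.6532)/(0.0049*r^4 - 0.1988*r^3 + 1.5334*r^2 + 9.798*r + 11.9025)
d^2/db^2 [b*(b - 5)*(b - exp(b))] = -b^2*exp(b) + b*exp(b) + 6*b + 8*exp(b) - 10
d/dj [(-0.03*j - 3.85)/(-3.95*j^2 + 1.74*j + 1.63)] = (-0.1185*j^2 - 30.415*j + 6.6501)/(15.6025*j^4 - 13.746*j^3 - 9.8494*j^2 + 5.6724*j + 2.6569)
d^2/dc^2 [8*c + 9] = 0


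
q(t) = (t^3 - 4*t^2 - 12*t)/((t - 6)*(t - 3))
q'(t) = (3*t^2 - 8*t - 12)/((t - 6)*(t - 3)) - (t^3 - 4*t^2 - 12*t)/((t - 6)*(t - 3)^2) - (t^3 - 4*t^2 - 12*t)/((t - 6)^2*(t - 3)) = (t^2 - 6*t - 6)/(t^2 - 6*t + 9)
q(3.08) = 195.58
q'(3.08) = -2342.75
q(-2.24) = -0.10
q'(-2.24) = 0.45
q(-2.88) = -0.43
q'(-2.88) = 0.57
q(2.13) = -10.11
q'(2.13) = -18.82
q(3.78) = 28.01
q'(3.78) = -23.65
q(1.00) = -1.50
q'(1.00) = -2.75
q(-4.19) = -1.28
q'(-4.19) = 0.71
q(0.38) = -0.35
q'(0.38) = -1.19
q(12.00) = 18.67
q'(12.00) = 0.81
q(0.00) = 0.00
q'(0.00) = -0.67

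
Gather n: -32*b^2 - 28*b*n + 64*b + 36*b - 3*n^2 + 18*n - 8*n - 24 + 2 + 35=-32*b^2 + 100*b - 3*n^2 + n*(10 - 28*b) + 13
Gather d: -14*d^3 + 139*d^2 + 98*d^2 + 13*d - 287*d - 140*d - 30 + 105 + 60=-14*d^3 + 237*d^2 - 414*d + 135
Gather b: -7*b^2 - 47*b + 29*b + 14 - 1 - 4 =-7*b^2 - 18*b + 9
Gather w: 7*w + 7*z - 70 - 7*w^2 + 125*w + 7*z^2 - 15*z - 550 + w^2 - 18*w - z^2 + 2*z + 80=-6*w^2 + 114*w + 6*z^2 - 6*z - 540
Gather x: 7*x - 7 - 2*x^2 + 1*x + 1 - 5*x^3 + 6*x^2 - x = -5*x^3 + 4*x^2 + 7*x - 6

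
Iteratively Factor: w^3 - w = (w)*(w^2 - 1) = w*(w - 1)*(w + 1)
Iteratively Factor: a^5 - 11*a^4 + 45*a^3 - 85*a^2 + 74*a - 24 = (a - 3)*(a^4 - 8*a^3 + 21*a^2 - 22*a + 8) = (a - 3)*(a - 1)*(a^3 - 7*a^2 + 14*a - 8) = (a - 3)*(a - 2)*(a - 1)*(a^2 - 5*a + 4) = (a - 3)*(a - 2)*(a - 1)^2*(a - 4)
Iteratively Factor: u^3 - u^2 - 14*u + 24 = (u - 3)*(u^2 + 2*u - 8) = (u - 3)*(u - 2)*(u + 4)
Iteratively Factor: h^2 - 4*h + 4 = (h - 2)*(h - 2)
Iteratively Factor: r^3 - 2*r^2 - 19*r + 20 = (r - 5)*(r^2 + 3*r - 4) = (r - 5)*(r + 4)*(r - 1)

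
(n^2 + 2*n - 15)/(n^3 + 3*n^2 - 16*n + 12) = (n^2 + 2*n - 15)/(n^3 + 3*n^2 - 16*n + 12)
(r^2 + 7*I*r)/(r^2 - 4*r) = (r + 7*I)/(r - 4)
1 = 1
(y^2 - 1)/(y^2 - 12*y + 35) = (y^2 - 1)/(y^2 - 12*y + 35)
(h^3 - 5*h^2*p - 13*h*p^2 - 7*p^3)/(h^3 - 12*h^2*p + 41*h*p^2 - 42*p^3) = (h^2 + 2*h*p + p^2)/(h^2 - 5*h*p + 6*p^2)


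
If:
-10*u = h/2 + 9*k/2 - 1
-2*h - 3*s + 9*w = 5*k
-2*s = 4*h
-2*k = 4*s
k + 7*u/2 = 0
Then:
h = 14/99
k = 56/99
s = -28/99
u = -16/99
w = 224/891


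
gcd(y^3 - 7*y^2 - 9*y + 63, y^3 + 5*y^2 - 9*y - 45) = y^2 - 9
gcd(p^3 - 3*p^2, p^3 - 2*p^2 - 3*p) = p^2 - 3*p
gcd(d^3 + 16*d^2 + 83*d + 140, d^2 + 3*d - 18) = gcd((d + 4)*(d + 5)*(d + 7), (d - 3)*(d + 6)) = 1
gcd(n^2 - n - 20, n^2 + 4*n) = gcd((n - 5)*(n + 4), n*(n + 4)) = n + 4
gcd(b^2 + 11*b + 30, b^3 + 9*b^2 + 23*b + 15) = b + 5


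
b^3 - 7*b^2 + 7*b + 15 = (b - 5)*(b - 3)*(b + 1)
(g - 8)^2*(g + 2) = g^3 - 14*g^2 + 32*g + 128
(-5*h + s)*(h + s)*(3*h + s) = -15*h^3 - 17*h^2*s - h*s^2 + s^3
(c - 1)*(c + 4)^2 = c^3 + 7*c^2 + 8*c - 16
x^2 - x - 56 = (x - 8)*(x + 7)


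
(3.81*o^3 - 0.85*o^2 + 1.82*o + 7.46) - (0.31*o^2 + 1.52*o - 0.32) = 3.81*o^3 - 1.16*o^2 + 0.3*o + 7.78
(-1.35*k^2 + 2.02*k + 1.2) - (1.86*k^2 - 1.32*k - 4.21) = -3.21*k^2 + 3.34*k + 5.41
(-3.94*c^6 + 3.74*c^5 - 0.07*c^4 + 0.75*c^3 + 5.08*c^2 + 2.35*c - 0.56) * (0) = 0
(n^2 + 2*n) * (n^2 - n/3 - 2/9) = n^4 + 5*n^3/3 - 8*n^2/9 - 4*n/9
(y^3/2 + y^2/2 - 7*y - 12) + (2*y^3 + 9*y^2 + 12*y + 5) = 5*y^3/2 + 19*y^2/2 + 5*y - 7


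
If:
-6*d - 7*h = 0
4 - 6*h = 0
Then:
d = -7/9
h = 2/3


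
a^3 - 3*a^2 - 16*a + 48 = (a - 4)*(a - 3)*(a + 4)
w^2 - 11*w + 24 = (w - 8)*(w - 3)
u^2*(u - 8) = u^3 - 8*u^2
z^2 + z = z*(z + 1)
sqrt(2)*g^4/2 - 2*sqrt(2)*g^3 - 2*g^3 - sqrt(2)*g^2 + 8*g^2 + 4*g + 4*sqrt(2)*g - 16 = (g - 4)*(g - 2*sqrt(2))*(g - sqrt(2))*(sqrt(2)*g/2 + 1)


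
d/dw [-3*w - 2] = -3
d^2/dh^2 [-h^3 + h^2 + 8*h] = 2 - 6*h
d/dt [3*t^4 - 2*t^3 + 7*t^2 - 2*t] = 12*t^3 - 6*t^2 + 14*t - 2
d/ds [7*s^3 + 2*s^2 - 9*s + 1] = 21*s^2 + 4*s - 9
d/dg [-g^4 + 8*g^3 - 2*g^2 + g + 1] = -4*g^3 + 24*g^2 - 4*g + 1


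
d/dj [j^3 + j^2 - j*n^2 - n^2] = 3*j^2 + 2*j - n^2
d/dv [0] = 0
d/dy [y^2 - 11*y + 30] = 2*y - 11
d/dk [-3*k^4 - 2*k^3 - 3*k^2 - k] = -12*k^3 - 6*k^2 - 6*k - 1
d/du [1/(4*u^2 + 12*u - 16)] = (-2*u - 3)/(4*(u^2 + 3*u - 4)^2)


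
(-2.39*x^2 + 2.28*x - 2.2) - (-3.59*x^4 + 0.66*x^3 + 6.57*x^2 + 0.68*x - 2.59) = 3.59*x^4 - 0.66*x^3 - 8.96*x^2 + 1.6*x + 0.39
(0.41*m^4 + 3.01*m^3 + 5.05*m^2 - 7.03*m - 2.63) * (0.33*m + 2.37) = 0.1353*m^5 + 1.965*m^4 + 8.8002*m^3 + 9.6486*m^2 - 17.529*m - 6.2331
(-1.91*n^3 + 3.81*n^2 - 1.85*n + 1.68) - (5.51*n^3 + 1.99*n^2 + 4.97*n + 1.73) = -7.42*n^3 + 1.82*n^2 - 6.82*n - 0.05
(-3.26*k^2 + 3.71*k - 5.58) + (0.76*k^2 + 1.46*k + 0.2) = -2.5*k^2 + 5.17*k - 5.38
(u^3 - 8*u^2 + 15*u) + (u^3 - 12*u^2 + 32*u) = 2*u^3 - 20*u^2 + 47*u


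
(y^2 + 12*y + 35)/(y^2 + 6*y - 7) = (y + 5)/(y - 1)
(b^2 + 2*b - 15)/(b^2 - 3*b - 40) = (b - 3)/(b - 8)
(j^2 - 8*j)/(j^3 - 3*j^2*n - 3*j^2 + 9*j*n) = (j - 8)/(j^2 - 3*j*n - 3*j + 9*n)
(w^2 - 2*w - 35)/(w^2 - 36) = (w^2 - 2*w - 35)/(w^2 - 36)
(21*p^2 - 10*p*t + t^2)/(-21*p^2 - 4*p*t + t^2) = (-3*p + t)/(3*p + t)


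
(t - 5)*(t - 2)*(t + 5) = t^3 - 2*t^2 - 25*t + 50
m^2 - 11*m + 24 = (m - 8)*(m - 3)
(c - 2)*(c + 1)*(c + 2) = c^3 + c^2 - 4*c - 4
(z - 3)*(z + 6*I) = z^2 - 3*z + 6*I*z - 18*I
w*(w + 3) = w^2 + 3*w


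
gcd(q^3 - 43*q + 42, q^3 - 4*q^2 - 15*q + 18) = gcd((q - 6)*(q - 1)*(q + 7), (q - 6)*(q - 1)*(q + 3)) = q^2 - 7*q + 6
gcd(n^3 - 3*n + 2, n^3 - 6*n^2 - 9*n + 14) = n^2 + n - 2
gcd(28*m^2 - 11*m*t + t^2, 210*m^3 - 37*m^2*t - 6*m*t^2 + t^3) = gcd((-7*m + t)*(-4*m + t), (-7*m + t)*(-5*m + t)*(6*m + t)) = -7*m + t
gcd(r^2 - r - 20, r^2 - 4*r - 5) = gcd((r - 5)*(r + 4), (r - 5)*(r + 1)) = r - 5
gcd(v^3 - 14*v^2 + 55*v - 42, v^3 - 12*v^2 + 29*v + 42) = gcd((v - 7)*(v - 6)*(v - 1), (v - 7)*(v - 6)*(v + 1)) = v^2 - 13*v + 42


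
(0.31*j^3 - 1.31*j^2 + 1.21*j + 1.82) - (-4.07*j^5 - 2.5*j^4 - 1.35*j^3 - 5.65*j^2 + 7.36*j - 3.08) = 4.07*j^5 + 2.5*j^4 + 1.66*j^3 + 4.34*j^2 - 6.15*j + 4.9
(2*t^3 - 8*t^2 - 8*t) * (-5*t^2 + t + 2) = -10*t^5 + 42*t^4 + 36*t^3 - 24*t^2 - 16*t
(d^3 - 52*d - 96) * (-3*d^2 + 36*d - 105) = -3*d^5 + 36*d^4 + 51*d^3 - 1584*d^2 + 2004*d + 10080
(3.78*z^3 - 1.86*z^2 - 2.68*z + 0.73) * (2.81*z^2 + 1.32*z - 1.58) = 10.6218*z^5 - 0.237*z^4 - 15.9584*z^3 + 1.4525*z^2 + 5.198*z - 1.1534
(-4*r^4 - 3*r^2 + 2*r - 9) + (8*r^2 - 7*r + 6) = -4*r^4 + 5*r^2 - 5*r - 3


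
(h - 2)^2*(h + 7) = h^3 + 3*h^2 - 24*h + 28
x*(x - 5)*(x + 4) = x^3 - x^2 - 20*x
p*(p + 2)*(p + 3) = p^3 + 5*p^2 + 6*p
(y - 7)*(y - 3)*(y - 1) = y^3 - 11*y^2 + 31*y - 21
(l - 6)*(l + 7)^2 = l^3 + 8*l^2 - 35*l - 294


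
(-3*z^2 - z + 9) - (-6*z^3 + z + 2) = 6*z^3 - 3*z^2 - 2*z + 7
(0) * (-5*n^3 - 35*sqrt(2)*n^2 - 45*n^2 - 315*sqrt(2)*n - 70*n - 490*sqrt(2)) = 0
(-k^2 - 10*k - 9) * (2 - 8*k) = 8*k^3 + 78*k^2 + 52*k - 18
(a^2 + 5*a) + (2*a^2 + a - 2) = 3*a^2 + 6*a - 2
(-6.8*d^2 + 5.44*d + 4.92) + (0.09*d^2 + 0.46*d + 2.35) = -6.71*d^2 + 5.9*d + 7.27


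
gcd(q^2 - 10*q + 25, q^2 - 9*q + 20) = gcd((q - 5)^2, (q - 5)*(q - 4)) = q - 5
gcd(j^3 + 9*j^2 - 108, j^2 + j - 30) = j + 6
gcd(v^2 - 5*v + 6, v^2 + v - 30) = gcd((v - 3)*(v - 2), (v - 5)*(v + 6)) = 1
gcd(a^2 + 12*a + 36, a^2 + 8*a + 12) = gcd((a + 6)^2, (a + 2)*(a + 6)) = a + 6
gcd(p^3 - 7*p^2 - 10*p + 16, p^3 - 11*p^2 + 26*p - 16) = p^2 - 9*p + 8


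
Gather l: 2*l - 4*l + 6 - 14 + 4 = -2*l - 4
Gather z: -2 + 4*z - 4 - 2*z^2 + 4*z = -2*z^2 + 8*z - 6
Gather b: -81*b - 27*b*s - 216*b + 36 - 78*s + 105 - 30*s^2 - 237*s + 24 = b*(-27*s - 297) - 30*s^2 - 315*s + 165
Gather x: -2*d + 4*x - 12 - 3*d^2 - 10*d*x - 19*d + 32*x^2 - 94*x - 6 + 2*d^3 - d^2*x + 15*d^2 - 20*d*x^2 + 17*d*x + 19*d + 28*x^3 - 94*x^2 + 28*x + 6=2*d^3 + 12*d^2 - 2*d + 28*x^3 + x^2*(-20*d - 62) + x*(-d^2 + 7*d - 62) - 12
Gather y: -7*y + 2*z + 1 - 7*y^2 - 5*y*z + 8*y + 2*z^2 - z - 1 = -7*y^2 + y*(1 - 5*z) + 2*z^2 + z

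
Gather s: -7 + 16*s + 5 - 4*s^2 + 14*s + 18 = -4*s^2 + 30*s + 16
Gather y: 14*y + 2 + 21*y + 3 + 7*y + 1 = 42*y + 6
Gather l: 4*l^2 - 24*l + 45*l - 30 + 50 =4*l^2 + 21*l + 20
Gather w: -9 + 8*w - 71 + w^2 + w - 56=w^2 + 9*w - 136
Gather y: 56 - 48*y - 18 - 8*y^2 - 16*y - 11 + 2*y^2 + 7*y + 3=-6*y^2 - 57*y + 30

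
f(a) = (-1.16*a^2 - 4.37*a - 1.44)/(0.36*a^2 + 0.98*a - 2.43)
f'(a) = (-2.32*a - 4.37)/(0.36*a^2 + 0.98*a - 2.43) + (-0.72*a - 0.98)*(-1.16*a^2 - 4.37*a - 1.44)/(0.36*a^2 + 0.98*a - 2.43)^2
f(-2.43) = -0.87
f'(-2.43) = -0.22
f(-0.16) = 0.30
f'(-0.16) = 1.65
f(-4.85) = -5.86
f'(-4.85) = -6.10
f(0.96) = 5.79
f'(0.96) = 14.06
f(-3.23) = -0.31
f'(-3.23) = -1.47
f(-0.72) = -0.37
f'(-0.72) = 0.86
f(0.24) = 1.18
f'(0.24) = 2.89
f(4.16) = -5.04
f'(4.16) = 0.76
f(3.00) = -6.66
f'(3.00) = 2.56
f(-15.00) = -3.08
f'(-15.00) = 0.00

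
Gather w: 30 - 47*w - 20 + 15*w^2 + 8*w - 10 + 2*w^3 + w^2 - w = 2*w^3 + 16*w^2 - 40*w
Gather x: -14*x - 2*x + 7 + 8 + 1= 16 - 16*x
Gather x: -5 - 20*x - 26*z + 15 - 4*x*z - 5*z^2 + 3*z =x*(-4*z - 20) - 5*z^2 - 23*z + 10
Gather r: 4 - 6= -2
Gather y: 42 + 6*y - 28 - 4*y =2*y + 14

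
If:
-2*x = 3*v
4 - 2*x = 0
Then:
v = -4/3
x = 2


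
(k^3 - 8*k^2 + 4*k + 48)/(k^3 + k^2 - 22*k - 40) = (k^2 - 10*k + 24)/(k^2 - k - 20)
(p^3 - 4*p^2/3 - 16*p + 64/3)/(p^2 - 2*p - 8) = (3*p^2 + 8*p - 16)/(3*(p + 2))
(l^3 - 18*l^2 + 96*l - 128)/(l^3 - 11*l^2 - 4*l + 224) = (l^2 - 10*l + 16)/(l^2 - 3*l - 28)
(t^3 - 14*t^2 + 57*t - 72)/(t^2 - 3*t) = t - 11 + 24/t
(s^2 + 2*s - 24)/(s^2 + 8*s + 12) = (s - 4)/(s + 2)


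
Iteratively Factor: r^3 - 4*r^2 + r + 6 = (r - 3)*(r^2 - r - 2) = (r - 3)*(r + 1)*(r - 2)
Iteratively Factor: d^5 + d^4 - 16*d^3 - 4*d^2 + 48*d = (d + 4)*(d^4 - 3*d^3 - 4*d^2 + 12*d) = (d - 3)*(d + 4)*(d^3 - 4*d) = d*(d - 3)*(d + 4)*(d^2 - 4) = d*(d - 3)*(d - 2)*(d + 4)*(d + 2)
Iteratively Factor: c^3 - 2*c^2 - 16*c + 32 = (c - 2)*(c^2 - 16) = (c - 4)*(c - 2)*(c + 4)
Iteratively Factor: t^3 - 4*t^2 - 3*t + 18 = (t + 2)*(t^2 - 6*t + 9) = (t - 3)*(t + 2)*(t - 3)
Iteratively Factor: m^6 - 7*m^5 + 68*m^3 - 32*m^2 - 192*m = (m - 3)*(m^5 - 4*m^4 - 12*m^3 + 32*m^2 + 64*m) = m*(m - 3)*(m^4 - 4*m^3 - 12*m^2 + 32*m + 64) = m*(m - 4)*(m - 3)*(m^3 - 12*m - 16) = m*(m - 4)^2*(m - 3)*(m^2 + 4*m + 4) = m*(m - 4)^2*(m - 3)*(m + 2)*(m + 2)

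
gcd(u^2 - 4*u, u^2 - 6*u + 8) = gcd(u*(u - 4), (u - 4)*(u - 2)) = u - 4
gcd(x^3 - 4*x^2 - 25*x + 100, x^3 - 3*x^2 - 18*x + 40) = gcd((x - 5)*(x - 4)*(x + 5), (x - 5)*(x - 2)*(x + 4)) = x - 5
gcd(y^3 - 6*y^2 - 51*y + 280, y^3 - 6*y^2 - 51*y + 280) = y^3 - 6*y^2 - 51*y + 280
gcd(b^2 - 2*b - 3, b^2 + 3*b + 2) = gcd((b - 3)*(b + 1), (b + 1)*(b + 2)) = b + 1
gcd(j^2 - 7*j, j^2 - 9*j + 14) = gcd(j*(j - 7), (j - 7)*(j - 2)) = j - 7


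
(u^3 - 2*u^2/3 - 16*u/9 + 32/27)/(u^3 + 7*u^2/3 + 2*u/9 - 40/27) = (3*u - 4)/(3*u + 5)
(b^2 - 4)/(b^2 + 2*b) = (b - 2)/b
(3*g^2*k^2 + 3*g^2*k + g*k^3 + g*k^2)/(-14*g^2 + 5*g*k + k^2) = g*k*(3*g*k + 3*g + k^2 + k)/(-14*g^2 + 5*g*k + k^2)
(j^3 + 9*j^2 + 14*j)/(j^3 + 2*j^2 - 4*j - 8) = j*(j + 7)/(j^2 - 4)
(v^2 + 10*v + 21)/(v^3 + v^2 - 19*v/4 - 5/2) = 4*(v^2 + 10*v + 21)/(4*v^3 + 4*v^2 - 19*v - 10)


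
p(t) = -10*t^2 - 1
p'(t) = -20*t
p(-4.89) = -240.12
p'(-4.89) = 97.80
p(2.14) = -46.80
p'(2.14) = -42.80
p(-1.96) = -39.42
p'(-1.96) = 39.20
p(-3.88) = -151.54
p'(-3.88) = 77.60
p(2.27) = -52.53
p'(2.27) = -45.40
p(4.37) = -191.97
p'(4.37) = -87.40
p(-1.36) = -19.50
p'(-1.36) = 27.20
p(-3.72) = -139.38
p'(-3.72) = 74.40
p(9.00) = -811.00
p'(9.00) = -180.00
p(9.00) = -811.00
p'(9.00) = -180.00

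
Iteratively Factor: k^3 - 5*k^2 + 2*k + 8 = (k - 4)*(k^2 - k - 2) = (k - 4)*(k + 1)*(k - 2)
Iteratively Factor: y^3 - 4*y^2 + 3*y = (y - 3)*(y^2 - y) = (y - 3)*(y - 1)*(y)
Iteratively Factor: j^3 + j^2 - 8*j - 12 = (j + 2)*(j^2 - j - 6) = (j + 2)^2*(j - 3)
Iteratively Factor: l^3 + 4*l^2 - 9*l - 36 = (l + 4)*(l^2 - 9) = (l + 3)*(l + 4)*(l - 3)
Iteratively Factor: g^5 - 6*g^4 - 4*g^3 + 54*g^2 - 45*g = (g + 3)*(g^4 - 9*g^3 + 23*g^2 - 15*g) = (g - 1)*(g + 3)*(g^3 - 8*g^2 + 15*g) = (g - 5)*(g - 1)*(g + 3)*(g^2 - 3*g) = g*(g - 5)*(g - 1)*(g + 3)*(g - 3)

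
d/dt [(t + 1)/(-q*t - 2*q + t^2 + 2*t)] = (-q*t - 2*q + t^2 + 2*t - (t + 1)*(-q + 2*t + 2))/(q*t + 2*q - t^2 - 2*t)^2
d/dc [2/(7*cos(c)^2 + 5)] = 56*sin(2*c)/(7*cos(2*c) + 17)^2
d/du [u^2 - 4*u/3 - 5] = 2*u - 4/3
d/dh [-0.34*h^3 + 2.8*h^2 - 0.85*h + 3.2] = -1.02*h^2 + 5.6*h - 0.85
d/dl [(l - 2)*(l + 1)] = 2*l - 1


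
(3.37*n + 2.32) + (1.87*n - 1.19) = 5.24*n + 1.13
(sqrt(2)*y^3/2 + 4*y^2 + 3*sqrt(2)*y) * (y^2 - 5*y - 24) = sqrt(2)*y^5/2 - 5*sqrt(2)*y^4/2 + 4*y^4 - 20*y^3 - 9*sqrt(2)*y^3 - 96*y^2 - 15*sqrt(2)*y^2 - 72*sqrt(2)*y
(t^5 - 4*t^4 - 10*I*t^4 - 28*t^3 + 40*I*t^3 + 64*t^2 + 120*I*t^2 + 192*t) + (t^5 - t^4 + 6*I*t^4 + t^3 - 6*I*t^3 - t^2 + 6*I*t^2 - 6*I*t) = 2*t^5 - 5*t^4 - 4*I*t^4 - 27*t^3 + 34*I*t^3 + 63*t^2 + 126*I*t^2 + 192*t - 6*I*t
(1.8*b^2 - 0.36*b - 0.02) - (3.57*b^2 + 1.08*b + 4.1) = -1.77*b^2 - 1.44*b - 4.12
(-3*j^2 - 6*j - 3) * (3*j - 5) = -9*j^3 - 3*j^2 + 21*j + 15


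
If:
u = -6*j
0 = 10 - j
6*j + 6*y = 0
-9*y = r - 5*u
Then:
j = 10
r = -210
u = -60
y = -10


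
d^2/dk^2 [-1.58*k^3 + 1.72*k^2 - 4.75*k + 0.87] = 3.44 - 9.48*k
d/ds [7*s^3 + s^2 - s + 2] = 21*s^2 + 2*s - 1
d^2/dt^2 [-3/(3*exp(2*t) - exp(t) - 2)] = 3*(2*(6*exp(t) - 1)^2*exp(t) + (12*exp(t) - 1)*(-3*exp(2*t) + exp(t) + 2))*exp(t)/(-3*exp(2*t) + exp(t) + 2)^3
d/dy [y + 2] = 1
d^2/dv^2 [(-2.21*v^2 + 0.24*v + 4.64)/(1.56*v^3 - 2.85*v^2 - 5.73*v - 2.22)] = (-10.756512*v^6 + 3.50438399999996*v^5 + 10.5721199999999*v^4 - 356.852214*v^3 + 71.1442440000001*v^2 + 541.945728*v + 218.085336)/(3.796416*v^9 - 20.80728*v^8 - 3.82028400000001*v^7 + 113.496579*v^6 + 73.252917*v^5 - 215.752329*v^4 - 382.589865*v^3 - 260.804934*v^2 - 84.719196*v - 10.941048)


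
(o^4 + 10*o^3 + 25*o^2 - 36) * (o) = o^5 + 10*o^4 + 25*o^3 - 36*o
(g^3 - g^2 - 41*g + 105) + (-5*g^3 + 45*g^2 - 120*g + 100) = -4*g^3 + 44*g^2 - 161*g + 205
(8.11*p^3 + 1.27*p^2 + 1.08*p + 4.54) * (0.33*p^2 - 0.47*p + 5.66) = 2.6763*p^5 - 3.3926*p^4 + 45.6621*p^3 + 8.1788*p^2 + 3.979*p + 25.6964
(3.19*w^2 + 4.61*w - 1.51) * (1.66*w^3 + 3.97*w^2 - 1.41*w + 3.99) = 5.2954*w^5 + 20.3169*w^4 + 11.2972*w^3 + 0.233300000000002*w^2 + 20.523*w - 6.0249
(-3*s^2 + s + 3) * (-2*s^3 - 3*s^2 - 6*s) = 6*s^5 + 7*s^4 + 9*s^3 - 15*s^2 - 18*s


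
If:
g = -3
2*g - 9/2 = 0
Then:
No Solution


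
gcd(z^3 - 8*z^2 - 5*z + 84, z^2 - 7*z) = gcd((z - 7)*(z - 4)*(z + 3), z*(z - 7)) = z - 7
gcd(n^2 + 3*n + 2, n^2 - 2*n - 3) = n + 1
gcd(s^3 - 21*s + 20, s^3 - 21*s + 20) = s^3 - 21*s + 20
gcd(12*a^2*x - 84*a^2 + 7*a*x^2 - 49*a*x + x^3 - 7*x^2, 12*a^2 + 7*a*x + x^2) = 12*a^2 + 7*a*x + x^2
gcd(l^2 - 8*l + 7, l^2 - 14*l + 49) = l - 7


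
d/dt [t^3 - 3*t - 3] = 3*t^2 - 3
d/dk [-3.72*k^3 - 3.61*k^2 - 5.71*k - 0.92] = -11.16*k^2 - 7.22*k - 5.71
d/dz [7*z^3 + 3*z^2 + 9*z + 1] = 21*z^2 + 6*z + 9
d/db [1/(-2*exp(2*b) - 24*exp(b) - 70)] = (exp(b) + 6)*exp(b)/(exp(2*b) + 12*exp(b) + 35)^2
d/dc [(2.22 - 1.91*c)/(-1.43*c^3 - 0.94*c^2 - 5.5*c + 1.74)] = (-5.4626*c^3 + 7.7284*c^2 + 4.1736*c + 8.8866)/(2.0449*c^6 + 2.6884*c^5 + 16.6136*c^4 + 5.3636*c^3 + 26.9788*c^2 - 19.14*c + 3.0276)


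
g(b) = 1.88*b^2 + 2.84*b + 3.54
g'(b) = 3.76*b + 2.84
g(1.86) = 15.33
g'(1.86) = 9.83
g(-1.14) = 2.75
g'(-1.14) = -1.45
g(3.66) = 39.12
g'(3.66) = 16.60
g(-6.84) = 72.07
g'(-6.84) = -22.88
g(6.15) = 92.11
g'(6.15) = 25.96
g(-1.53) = 3.60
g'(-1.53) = -2.91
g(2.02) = 16.95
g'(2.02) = 10.44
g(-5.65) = 47.51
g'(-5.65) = -18.40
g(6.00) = 88.26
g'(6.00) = 25.40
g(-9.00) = 130.26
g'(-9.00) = -31.00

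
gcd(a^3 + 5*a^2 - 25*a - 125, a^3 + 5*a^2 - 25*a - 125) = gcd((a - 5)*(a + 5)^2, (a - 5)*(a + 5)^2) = a^3 + 5*a^2 - 25*a - 125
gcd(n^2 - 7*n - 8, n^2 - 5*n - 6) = n + 1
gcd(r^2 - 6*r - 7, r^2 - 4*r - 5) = r + 1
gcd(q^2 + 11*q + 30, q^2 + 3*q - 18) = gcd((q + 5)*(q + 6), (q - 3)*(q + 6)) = q + 6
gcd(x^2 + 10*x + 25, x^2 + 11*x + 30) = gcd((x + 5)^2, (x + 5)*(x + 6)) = x + 5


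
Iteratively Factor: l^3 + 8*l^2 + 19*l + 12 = (l + 1)*(l^2 + 7*l + 12) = (l + 1)*(l + 4)*(l + 3)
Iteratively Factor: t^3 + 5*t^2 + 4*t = (t)*(t^2 + 5*t + 4) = t*(t + 1)*(t + 4)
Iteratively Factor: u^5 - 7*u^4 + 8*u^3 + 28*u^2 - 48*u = (u)*(u^4 - 7*u^3 + 8*u^2 + 28*u - 48) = u*(u - 2)*(u^3 - 5*u^2 - 2*u + 24) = u*(u - 4)*(u - 2)*(u^2 - u - 6) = u*(u - 4)*(u - 2)*(u + 2)*(u - 3)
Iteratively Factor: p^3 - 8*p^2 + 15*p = (p - 3)*(p^2 - 5*p) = (p - 5)*(p - 3)*(p)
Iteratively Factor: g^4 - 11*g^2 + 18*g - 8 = (g - 1)*(g^3 + g^2 - 10*g + 8) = (g - 2)*(g - 1)*(g^2 + 3*g - 4) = (g - 2)*(g - 1)*(g + 4)*(g - 1)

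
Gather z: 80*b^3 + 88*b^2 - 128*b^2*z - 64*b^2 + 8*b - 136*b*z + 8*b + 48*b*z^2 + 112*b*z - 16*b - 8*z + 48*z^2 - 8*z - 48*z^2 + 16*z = 80*b^3 + 24*b^2 + 48*b*z^2 + z*(-128*b^2 - 24*b)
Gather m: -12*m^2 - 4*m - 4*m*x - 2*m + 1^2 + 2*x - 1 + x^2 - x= -12*m^2 + m*(-4*x - 6) + x^2 + x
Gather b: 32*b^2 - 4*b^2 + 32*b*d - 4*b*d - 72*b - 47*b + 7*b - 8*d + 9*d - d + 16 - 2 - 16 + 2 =28*b^2 + b*(28*d - 112)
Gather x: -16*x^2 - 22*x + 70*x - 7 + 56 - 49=-16*x^2 + 48*x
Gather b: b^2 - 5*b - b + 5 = b^2 - 6*b + 5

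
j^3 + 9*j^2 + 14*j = j*(j + 2)*(j + 7)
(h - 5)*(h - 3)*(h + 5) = h^3 - 3*h^2 - 25*h + 75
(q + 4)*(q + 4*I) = q^2 + 4*q + 4*I*q + 16*I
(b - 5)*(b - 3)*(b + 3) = b^3 - 5*b^2 - 9*b + 45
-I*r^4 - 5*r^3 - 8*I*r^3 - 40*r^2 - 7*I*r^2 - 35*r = r*(r + 7)*(r - 5*I)*(-I*r - I)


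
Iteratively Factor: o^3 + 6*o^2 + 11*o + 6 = (o + 2)*(o^2 + 4*o + 3) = (o + 2)*(o + 3)*(o + 1)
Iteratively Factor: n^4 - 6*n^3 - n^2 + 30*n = (n + 2)*(n^3 - 8*n^2 + 15*n) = n*(n + 2)*(n^2 - 8*n + 15) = n*(n - 5)*(n + 2)*(n - 3)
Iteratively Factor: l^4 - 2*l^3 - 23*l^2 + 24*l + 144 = (l - 4)*(l^3 + 2*l^2 - 15*l - 36) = (l - 4)*(l + 3)*(l^2 - l - 12) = (l - 4)*(l + 3)^2*(l - 4)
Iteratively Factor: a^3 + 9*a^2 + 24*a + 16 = (a + 1)*(a^2 + 8*a + 16) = (a + 1)*(a + 4)*(a + 4)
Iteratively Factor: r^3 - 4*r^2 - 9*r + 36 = (r + 3)*(r^2 - 7*r + 12) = (r - 3)*(r + 3)*(r - 4)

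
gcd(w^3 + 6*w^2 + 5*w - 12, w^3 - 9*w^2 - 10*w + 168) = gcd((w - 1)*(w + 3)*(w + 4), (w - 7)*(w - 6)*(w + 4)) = w + 4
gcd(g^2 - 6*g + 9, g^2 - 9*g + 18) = g - 3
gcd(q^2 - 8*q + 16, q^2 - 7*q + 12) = q - 4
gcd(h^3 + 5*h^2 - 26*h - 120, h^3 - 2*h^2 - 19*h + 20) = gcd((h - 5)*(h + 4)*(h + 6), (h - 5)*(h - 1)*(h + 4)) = h^2 - h - 20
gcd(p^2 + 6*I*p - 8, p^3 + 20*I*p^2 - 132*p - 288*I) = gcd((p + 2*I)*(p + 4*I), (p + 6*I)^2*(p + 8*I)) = 1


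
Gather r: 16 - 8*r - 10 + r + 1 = 7 - 7*r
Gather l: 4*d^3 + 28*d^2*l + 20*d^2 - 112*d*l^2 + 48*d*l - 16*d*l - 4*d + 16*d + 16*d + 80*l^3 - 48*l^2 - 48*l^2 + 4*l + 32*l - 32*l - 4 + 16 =4*d^3 + 20*d^2 + 28*d + 80*l^3 + l^2*(-112*d - 96) + l*(28*d^2 + 32*d + 4) + 12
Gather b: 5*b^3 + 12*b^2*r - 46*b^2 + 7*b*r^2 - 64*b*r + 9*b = 5*b^3 + b^2*(12*r - 46) + b*(7*r^2 - 64*r + 9)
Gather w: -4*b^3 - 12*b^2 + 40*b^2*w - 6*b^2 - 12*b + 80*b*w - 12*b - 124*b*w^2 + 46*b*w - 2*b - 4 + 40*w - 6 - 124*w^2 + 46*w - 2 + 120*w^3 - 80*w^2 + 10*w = -4*b^3 - 18*b^2 - 26*b + 120*w^3 + w^2*(-124*b - 204) + w*(40*b^2 + 126*b + 96) - 12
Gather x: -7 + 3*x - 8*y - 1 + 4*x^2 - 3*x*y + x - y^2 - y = 4*x^2 + x*(4 - 3*y) - y^2 - 9*y - 8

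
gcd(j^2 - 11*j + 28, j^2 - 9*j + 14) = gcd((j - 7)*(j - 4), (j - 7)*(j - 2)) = j - 7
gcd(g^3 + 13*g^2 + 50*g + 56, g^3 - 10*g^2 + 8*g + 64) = g + 2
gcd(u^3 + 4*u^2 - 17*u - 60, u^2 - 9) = u + 3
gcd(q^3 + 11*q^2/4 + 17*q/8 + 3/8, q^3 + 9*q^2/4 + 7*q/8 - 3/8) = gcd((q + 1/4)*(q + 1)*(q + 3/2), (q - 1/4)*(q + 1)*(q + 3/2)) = q^2 + 5*q/2 + 3/2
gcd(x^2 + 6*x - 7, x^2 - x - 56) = x + 7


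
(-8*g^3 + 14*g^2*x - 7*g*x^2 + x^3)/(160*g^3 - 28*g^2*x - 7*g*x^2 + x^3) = (2*g^2 - 3*g*x + x^2)/(-40*g^2 - 3*g*x + x^2)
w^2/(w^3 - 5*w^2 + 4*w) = w/(w^2 - 5*w + 4)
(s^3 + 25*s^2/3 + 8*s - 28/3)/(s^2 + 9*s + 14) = s - 2/3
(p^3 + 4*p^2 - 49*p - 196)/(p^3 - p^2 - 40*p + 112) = (p^2 - 3*p - 28)/(p^2 - 8*p + 16)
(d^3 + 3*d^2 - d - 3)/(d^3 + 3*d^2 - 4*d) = (d^2 + 4*d + 3)/(d*(d + 4))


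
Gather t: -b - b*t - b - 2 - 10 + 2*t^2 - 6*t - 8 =-2*b + 2*t^2 + t*(-b - 6) - 20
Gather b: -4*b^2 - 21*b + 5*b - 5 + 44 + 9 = -4*b^2 - 16*b + 48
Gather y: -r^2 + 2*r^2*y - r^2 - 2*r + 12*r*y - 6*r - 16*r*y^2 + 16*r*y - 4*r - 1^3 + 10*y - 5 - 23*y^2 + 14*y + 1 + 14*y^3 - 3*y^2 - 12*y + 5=-2*r^2 - 12*r + 14*y^3 + y^2*(-16*r - 26) + y*(2*r^2 + 28*r + 12)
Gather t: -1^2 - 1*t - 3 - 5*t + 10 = 6 - 6*t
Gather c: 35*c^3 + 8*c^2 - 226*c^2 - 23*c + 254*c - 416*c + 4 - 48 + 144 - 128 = 35*c^3 - 218*c^2 - 185*c - 28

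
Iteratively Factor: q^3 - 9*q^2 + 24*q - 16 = (q - 4)*(q^2 - 5*q + 4) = (q - 4)*(q - 1)*(q - 4)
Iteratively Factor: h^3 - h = (h - 1)*(h^2 + h) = h*(h - 1)*(h + 1)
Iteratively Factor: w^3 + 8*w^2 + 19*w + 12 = (w + 1)*(w^2 + 7*w + 12) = (w + 1)*(w + 3)*(w + 4)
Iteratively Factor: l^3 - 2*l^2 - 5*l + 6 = (l + 2)*(l^2 - 4*l + 3) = (l - 3)*(l + 2)*(l - 1)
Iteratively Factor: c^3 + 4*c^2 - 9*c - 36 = (c + 4)*(c^2 - 9) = (c + 3)*(c + 4)*(c - 3)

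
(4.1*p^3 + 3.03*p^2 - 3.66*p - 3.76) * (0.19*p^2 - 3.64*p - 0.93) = 0.779*p^5 - 14.3483*p^4 - 15.5376*p^3 + 9.7901*p^2 + 17.0902*p + 3.4968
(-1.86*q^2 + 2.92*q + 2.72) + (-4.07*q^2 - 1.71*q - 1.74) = -5.93*q^2 + 1.21*q + 0.98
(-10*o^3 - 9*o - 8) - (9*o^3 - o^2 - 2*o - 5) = -19*o^3 + o^2 - 7*o - 3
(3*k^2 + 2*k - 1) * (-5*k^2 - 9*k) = -15*k^4 - 37*k^3 - 13*k^2 + 9*k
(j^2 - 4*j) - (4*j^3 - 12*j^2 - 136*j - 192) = -4*j^3 + 13*j^2 + 132*j + 192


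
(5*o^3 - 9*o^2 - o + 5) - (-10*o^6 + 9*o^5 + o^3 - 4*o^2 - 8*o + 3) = 10*o^6 - 9*o^5 + 4*o^3 - 5*o^2 + 7*o + 2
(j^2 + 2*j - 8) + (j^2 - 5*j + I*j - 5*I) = 2*j^2 - 3*j + I*j - 8 - 5*I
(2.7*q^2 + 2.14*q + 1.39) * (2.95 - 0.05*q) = -0.135*q^3 + 7.858*q^2 + 6.2435*q + 4.1005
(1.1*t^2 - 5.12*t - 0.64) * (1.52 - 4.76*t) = -5.236*t^3 + 26.0432*t^2 - 4.736*t - 0.9728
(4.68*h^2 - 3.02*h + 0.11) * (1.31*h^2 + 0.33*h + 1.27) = 6.1308*h^4 - 2.4118*h^3 + 5.0911*h^2 - 3.7991*h + 0.1397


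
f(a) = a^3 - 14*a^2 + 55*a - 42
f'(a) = 3*a^2 - 28*a + 55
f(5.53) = 3.13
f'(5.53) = -8.10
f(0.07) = -38.22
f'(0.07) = 53.05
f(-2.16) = -236.20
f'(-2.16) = 129.48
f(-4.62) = -693.53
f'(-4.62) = 248.39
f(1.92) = 19.07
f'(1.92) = 12.30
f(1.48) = 11.98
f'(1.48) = 20.13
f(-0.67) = -85.44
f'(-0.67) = 75.11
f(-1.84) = -196.83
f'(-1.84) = 116.68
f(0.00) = -42.00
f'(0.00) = 55.00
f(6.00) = 0.00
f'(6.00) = -5.00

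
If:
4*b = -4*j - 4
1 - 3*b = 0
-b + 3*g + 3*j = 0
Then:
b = 1/3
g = 13/9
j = -4/3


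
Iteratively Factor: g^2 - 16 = (g - 4)*(g + 4)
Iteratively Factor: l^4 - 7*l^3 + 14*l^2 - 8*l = (l - 4)*(l^3 - 3*l^2 + 2*l) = (l - 4)*(l - 1)*(l^2 - 2*l) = l*(l - 4)*(l - 1)*(l - 2)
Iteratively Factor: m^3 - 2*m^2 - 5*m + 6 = (m - 3)*(m^2 + m - 2) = (m - 3)*(m + 2)*(m - 1)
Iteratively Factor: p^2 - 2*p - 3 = (p - 3)*(p + 1)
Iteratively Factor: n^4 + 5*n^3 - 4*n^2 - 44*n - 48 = (n + 2)*(n^3 + 3*n^2 - 10*n - 24) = (n + 2)*(n + 4)*(n^2 - n - 6) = (n + 2)^2*(n + 4)*(n - 3)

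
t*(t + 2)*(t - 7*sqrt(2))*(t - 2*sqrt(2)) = t^4 - 9*sqrt(2)*t^3 + 2*t^3 - 18*sqrt(2)*t^2 + 28*t^2 + 56*t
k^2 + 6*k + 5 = (k + 1)*(k + 5)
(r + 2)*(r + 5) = r^2 + 7*r + 10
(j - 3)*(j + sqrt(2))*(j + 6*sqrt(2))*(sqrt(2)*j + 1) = sqrt(2)*j^4 - 3*sqrt(2)*j^3 + 15*j^3 - 45*j^2 + 19*sqrt(2)*j^2 - 57*sqrt(2)*j + 12*j - 36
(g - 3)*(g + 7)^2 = g^3 + 11*g^2 + 7*g - 147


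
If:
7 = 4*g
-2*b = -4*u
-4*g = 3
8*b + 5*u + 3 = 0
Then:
No Solution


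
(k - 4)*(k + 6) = k^2 + 2*k - 24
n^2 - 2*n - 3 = (n - 3)*(n + 1)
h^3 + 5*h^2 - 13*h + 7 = (h - 1)^2*(h + 7)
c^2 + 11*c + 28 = (c + 4)*(c + 7)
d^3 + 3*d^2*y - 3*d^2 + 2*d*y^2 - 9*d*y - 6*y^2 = (d - 3)*(d + y)*(d + 2*y)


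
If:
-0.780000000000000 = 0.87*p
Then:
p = -0.90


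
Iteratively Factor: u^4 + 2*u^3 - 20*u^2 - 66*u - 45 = (u + 1)*(u^3 + u^2 - 21*u - 45) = (u + 1)*(u + 3)*(u^2 - 2*u - 15) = (u - 5)*(u + 1)*(u + 3)*(u + 3)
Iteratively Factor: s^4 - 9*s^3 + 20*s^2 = (s - 5)*(s^3 - 4*s^2) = s*(s - 5)*(s^2 - 4*s) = s*(s - 5)*(s - 4)*(s)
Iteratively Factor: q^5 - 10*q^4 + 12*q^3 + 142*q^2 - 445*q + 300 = (q - 3)*(q^4 - 7*q^3 - 9*q^2 + 115*q - 100) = (q - 5)*(q - 3)*(q^3 - 2*q^2 - 19*q + 20) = (q - 5)*(q - 3)*(q - 1)*(q^2 - q - 20) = (q - 5)^2*(q - 3)*(q - 1)*(q + 4)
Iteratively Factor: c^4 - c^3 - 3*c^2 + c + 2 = (c + 1)*(c^3 - 2*c^2 - c + 2) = (c + 1)^2*(c^2 - 3*c + 2) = (c - 2)*(c + 1)^2*(c - 1)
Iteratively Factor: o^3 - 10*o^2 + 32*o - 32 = (o - 4)*(o^2 - 6*o + 8) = (o - 4)^2*(o - 2)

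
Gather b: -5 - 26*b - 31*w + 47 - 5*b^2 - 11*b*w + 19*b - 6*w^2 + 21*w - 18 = -5*b^2 + b*(-11*w - 7) - 6*w^2 - 10*w + 24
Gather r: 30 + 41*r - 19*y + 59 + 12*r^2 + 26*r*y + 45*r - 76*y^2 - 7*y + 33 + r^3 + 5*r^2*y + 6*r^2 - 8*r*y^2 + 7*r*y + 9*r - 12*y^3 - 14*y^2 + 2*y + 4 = r^3 + r^2*(5*y + 18) + r*(-8*y^2 + 33*y + 95) - 12*y^3 - 90*y^2 - 24*y + 126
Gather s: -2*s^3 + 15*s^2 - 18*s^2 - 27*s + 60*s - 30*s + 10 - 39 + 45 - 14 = -2*s^3 - 3*s^2 + 3*s + 2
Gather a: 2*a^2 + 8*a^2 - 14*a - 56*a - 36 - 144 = 10*a^2 - 70*a - 180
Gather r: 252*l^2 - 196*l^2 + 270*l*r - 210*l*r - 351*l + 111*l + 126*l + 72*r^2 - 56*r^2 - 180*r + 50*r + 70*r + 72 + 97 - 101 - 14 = 56*l^2 - 114*l + 16*r^2 + r*(60*l - 60) + 54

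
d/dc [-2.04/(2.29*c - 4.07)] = 4.6716/(2.29*c - 4.07)^2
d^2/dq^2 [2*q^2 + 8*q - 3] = 4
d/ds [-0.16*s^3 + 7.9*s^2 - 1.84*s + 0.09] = -0.48*s^2 + 15.8*s - 1.84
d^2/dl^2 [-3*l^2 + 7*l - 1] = -6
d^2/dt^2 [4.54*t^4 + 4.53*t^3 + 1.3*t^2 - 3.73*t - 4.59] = 54.48*t^2 + 27.18*t + 2.6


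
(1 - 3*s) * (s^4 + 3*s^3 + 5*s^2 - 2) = -3*s^5 - 8*s^4 - 12*s^3 + 5*s^2 + 6*s - 2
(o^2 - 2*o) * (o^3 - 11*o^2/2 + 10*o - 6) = o^5 - 15*o^4/2 + 21*o^3 - 26*o^2 + 12*o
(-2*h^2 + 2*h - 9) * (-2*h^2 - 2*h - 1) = 4*h^4 + 16*h^2 + 16*h + 9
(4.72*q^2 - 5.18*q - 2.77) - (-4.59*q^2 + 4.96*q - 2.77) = 9.31*q^2 - 10.14*q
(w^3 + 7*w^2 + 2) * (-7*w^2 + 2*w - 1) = -7*w^5 - 47*w^4 + 13*w^3 - 21*w^2 + 4*w - 2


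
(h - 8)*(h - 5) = h^2 - 13*h + 40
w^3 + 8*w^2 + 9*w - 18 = (w - 1)*(w + 3)*(w + 6)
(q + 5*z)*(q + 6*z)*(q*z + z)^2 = q^4*z^2 + 11*q^3*z^3 + 2*q^3*z^2 + 30*q^2*z^4 + 22*q^2*z^3 + q^2*z^2 + 60*q*z^4 + 11*q*z^3 + 30*z^4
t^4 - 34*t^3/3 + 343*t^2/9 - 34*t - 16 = (t - 6)*(t - 3)*(t - 8/3)*(t + 1/3)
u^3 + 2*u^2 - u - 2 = (u - 1)*(u + 1)*(u + 2)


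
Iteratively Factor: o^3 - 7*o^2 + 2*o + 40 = (o - 5)*(o^2 - 2*o - 8) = (o - 5)*(o + 2)*(o - 4)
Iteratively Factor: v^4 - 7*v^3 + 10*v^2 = (v - 5)*(v^3 - 2*v^2) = (v - 5)*(v - 2)*(v^2) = v*(v - 5)*(v - 2)*(v)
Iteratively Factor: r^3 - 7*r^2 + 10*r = (r)*(r^2 - 7*r + 10) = r*(r - 5)*(r - 2)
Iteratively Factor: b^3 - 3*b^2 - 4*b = (b)*(b^2 - 3*b - 4) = b*(b + 1)*(b - 4)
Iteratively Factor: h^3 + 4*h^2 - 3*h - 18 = (h + 3)*(h^2 + h - 6) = (h + 3)^2*(h - 2)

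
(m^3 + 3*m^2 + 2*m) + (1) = m^3 + 3*m^2 + 2*m + 1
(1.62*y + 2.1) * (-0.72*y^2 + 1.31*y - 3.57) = -1.1664*y^3 + 0.6102*y^2 - 3.0324*y - 7.497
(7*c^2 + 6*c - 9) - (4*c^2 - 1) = 3*c^2 + 6*c - 8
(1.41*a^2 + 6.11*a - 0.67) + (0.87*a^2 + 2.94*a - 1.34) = 2.28*a^2 + 9.05*a - 2.01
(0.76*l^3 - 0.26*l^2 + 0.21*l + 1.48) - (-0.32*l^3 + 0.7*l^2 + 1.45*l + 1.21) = 1.08*l^3 - 0.96*l^2 - 1.24*l + 0.27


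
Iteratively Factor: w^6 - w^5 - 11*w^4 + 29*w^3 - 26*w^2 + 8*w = (w)*(w^5 - w^4 - 11*w^3 + 29*w^2 - 26*w + 8) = w*(w + 4)*(w^4 - 5*w^3 + 9*w^2 - 7*w + 2) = w*(w - 2)*(w + 4)*(w^3 - 3*w^2 + 3*w - 1) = w*(w - 2)*(w - 1)*(w + 4)*(w^2 - 2*w + 1) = w*(w - 2)*(w - 1)^2*(w + 4)*(w - 1)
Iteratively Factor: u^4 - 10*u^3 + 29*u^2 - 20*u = (u)*(u^3 - 10*u^2 + 29*u - 20) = u*(u - 5)*(u^2 - 5*u + 4) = u*(u - 5)*(u - 4)*(u - 1)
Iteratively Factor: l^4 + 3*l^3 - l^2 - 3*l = (l)*(l^3 + 3*l^2 - l - 3) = l*(l + 1)*(l^2 + 2*l - 3) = l*(l - 1)*(l + 1)*(l + 3)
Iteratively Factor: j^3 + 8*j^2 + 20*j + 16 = (j + 4)*(j^2 + 4*j + 4) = (j + 2)*(j + 4)*(j + 2)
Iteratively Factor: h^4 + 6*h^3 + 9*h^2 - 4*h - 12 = (h - 1)*(h^3 + 7*h^2 + 16*h + 12) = (h - 1)*(h + 2)*(h^2 + 5*h + 6) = (h - 1)*(h + 2)^2*(h + 3)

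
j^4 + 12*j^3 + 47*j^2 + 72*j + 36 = (j + 1)*(j + 2)*(j + 3)*(j + 6)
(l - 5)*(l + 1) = l^2 - 4*l - 5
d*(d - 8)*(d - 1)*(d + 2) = d^4 - 7*d^3 - 10*d^2 + 16*d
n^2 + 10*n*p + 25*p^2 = (n + 5*p)^2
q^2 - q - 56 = (q - 8)*(q + 7)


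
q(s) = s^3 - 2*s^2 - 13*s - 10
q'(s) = 3*s^2 - 4*s - 13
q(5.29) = 13.30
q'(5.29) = 49.79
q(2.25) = -37.98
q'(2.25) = -6.81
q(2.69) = -39.98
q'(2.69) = -2.05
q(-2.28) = -2.61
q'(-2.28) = 11.72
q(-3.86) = -47.13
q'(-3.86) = 47.14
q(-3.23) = -22.57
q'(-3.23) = 31.22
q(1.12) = -25.66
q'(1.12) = -13.72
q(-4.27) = -68.81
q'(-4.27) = 58.78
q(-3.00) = -16.00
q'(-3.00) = 26.00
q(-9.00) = -784.00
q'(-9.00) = 266.00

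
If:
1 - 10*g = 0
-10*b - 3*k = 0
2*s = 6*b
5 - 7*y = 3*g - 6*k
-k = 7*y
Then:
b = 141/700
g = 1/10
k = -47/70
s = 423/700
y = 47/490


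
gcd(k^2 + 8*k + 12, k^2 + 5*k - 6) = k + 6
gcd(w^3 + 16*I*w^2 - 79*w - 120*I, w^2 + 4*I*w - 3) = w + 3*I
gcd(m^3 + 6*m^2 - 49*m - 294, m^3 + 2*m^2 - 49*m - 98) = m^2 - 49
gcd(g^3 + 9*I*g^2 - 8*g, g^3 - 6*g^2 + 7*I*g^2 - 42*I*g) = g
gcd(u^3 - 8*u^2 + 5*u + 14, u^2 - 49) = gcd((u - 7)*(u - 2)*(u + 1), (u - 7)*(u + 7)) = u - 7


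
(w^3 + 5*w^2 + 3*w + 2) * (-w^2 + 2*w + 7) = -w^5 - 3*w^4 + 14*w^3 + 39*w^2 + 25*w + 14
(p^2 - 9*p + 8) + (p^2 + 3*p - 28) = 2*p^2 - 6*p - 20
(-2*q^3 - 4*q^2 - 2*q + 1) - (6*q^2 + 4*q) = -2*q^3 - 10*q^2 - 6*q + 1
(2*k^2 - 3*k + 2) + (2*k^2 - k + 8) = 4*k^2 - 4*k + 10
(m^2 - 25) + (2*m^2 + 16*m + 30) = 3*m^2 + 16*m + 5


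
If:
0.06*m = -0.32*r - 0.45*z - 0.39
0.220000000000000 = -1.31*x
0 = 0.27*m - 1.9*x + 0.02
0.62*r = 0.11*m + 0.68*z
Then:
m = -1.26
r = -0.56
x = -0.17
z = -0.30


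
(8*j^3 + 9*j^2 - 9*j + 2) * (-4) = -32*j^3 - 36*j^2 + 36*j - 8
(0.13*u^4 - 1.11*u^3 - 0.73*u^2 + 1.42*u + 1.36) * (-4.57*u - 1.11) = -0.5941*u^5 + 4.9284*u^4 + 4.5682*u^3 - 5.6791*u^2 - 7.7914*u - 1.5096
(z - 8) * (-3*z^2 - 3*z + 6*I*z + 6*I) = -3*z^3 + 21*z^2 + 6*I*z^2 + 24*z - 42*I*z - 48*I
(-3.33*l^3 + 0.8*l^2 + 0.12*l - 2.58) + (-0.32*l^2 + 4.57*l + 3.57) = -3.33*l^3 + 0.48*l^2 + 4.69*l + 0.99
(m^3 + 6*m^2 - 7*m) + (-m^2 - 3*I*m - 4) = m^3 + 5*m^2 - 7*m - 3*I*m - 4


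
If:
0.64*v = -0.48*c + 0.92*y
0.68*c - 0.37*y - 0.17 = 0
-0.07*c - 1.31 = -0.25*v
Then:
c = 3.66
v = 6.26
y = 6.27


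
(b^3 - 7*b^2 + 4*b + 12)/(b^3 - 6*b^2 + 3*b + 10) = (b - 6)/(b - 5)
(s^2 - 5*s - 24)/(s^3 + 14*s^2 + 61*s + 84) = (s - 8)/(s^2 + 11*s + 28)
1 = 1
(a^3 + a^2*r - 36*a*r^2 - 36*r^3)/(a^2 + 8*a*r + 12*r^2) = (a^2 - 5*a*r - 6*r^2)/(a + 2*r)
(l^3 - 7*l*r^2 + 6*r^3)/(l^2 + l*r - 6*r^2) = l - r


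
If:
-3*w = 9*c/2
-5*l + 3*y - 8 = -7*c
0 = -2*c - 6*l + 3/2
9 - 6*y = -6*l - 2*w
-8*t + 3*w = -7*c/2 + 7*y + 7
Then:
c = 24/37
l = 5/148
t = -2385/1184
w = -36/37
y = 179/148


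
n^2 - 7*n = n*(n - 7)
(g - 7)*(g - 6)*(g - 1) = g^3 - 14*g^2 + 55*g - 42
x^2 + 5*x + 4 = (x + 1)*(x + 4)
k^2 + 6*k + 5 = (k + 1)*(k + 5)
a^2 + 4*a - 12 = (a - 2)*(a + 6)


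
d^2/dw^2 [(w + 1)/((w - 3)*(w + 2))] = 2*(w^3 + 3*w^2 + 15*w + 1)/(w^6 - 3*w^5 - 15*w^4 + 35*w^3 + 90*w^2 - 108*w - 216)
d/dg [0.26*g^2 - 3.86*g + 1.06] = 0.52*g - 3.86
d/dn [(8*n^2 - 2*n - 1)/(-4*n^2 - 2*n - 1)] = 24*n*(-n - 1)/(16*n^4 + 16*n^3 + 12*n^2 + 4*n + 1)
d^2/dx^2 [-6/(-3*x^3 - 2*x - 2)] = 12*(-9*x*(3*x^3 + 2*x + 2) + (9*x^2 + 2)^2)/(3*x^3 + 2*x + 2)^3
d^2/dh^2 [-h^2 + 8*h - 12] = -2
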